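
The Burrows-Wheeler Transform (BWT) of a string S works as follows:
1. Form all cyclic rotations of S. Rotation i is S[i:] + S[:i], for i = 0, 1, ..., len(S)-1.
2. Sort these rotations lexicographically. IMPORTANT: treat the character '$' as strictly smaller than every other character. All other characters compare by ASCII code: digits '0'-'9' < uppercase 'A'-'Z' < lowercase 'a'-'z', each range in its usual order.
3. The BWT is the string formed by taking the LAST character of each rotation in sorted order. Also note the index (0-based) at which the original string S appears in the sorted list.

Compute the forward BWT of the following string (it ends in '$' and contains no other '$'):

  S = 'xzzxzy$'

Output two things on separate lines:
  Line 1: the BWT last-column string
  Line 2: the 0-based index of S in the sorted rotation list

Answer: yz$zzxx
2

Derivation:
All 7 rotations (rotation i = S[i:]+S[:i]):
  rot[0] = xzzxzy$
  rot[1] = zzxzy$x
  rot[2] = zxzy$xz
  rot[3] = xzy$xzz
  rot[4] = zy$xzzx
  rot[5] = y$xzzxz
  rot[6] = $xzzxzy
Sorted (with $ < everything):
  sorted[0] = $xzzxzy  (last char: 'y')
  sorted[1] = xzy$xzz  (last char: 'z')
  sorted[2] = xzzxzy$  (last char: '$')
  sorted[3] = y$xzzxz  (last char: 'z')
  sorted[4] = zxzy$xz  (last char: 'z')
  sorted[5] = zy$xzzx  (last char: 'x')
  sorted[6] = zzxzy$x  (last char: 'x')
Last column: yz$zzxx
Original string S is at sorted index 2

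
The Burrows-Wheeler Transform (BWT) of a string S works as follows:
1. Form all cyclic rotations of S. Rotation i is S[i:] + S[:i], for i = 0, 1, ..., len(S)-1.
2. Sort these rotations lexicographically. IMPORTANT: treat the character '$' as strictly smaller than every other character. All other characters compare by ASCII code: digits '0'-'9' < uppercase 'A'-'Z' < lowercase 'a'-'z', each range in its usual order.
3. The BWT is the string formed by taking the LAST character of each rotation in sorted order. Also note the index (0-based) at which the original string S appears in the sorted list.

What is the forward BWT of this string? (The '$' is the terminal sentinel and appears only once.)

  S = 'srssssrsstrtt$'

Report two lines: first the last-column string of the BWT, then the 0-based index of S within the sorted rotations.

Answer: tsst$sssrrstsr
4

Derivation:
All 14 rotations (rotation i = S[i:]+S[:i]):
  rot[0] = srssssrsstrtt$
  rot[1] = rssssrsstrtt$s
  rot[2] = ssssrsstrtt$sr
  rot[3] = sssrsstrtt$srs
  rot[4] = ssrsstrtt$srss
  rot[5] = srsstrtt$srsss
  rot[6] = rsstrtt$srssss
  rot[7] = sstrtt$srssssr
  rot[8] = strtt$srssssrs
  rot[9] = trtt$srssssrss
  rot[10] = rtt$srssssrsst
  rot[11] = tt$srssssrsstr
  rot[12] = t$srssssrsstrt
  rot[13] = $srssssrsstrtt
Sorted (with $ < everything):
  sorted[0] = $srssssrsstrtt  (last char: 't')
  sorted[1] = rssssrsstrtt$s  (last char: 's')
  sorted[2] = rsstrtt$srssss  (last char: 's')
  sorted[3] = rtt$srssssrsst  (last char: 't')
  sorted[4] = srssssrsstrtt$  (last char: '$')
  sorted[5] = srsstrtt$srsss  (last char: 's')
  sorted[6] = ssrsstrtt$srss  (last char: 's')
  sorted[7] = sssrsstrtt$srs  (last char: 's')
  sorted[8] = ssssrsstrtt$sr  (last char: 'r')
  sorted[9] = sstrtt$srssssr  (last char: 'r')
  sorted[10] = strtt$srssssrs  (last char: 's')
  sorted[11] = t$srssssrsstrt  (last char: 't')
  sorted[12] = trtt$srssssrss  (last char: 's')
  sorted[13] = tt$srssssrsstr  (last char: 'r')
Last column: tsst$sssrrstsr
Original string S is at sorted index 4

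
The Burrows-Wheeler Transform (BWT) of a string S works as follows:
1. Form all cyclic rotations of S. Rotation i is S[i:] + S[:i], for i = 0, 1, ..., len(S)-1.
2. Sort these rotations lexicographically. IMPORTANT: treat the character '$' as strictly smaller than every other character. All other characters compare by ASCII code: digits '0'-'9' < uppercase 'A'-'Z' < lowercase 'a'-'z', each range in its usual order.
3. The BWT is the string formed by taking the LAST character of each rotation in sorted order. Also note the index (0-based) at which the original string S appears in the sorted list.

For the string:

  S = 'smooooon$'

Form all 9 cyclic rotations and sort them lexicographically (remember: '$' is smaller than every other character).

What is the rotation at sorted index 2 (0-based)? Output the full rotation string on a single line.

Answer: n$smooooo

Derivation:
All 9 rotations (rotation i = S[i:]+S[:i]):
  rot[0] = smooooon$
  rot[1] = mooooon$s
  rot[2] = ooooon$sm
  rot[3] = oooon$smo
  rot[4] = ooon$smoo
  rot[5] = oon$smooo
  rot[6] = on$smoooo
  rot[7] = n$smooooo
  rot[8] = $smooooon
Sorted (with $ < everything):
  sorted[0] = $smooooon
  sorted[1] = mooooon$s
  sorted[2] = n$smooooo
  sorted[3] = on$smoooo
  sorted[4] = oon$smooo
  sorted[5] = ooon$smoo
  sorted[6] = oooon$smo
  sorted[7] = ooooon$sm
  sorted[8] = smooooon$
sorted[2] = n$smooooo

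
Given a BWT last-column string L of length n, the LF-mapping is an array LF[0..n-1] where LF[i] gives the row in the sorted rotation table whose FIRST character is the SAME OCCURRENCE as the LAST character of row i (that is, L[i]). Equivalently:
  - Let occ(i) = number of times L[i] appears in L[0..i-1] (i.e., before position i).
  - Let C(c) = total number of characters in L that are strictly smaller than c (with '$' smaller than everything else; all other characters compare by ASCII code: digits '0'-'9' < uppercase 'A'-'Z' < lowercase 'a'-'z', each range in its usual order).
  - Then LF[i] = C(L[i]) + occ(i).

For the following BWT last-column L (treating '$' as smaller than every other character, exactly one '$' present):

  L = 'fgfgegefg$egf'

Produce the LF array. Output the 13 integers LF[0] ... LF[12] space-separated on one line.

Answer: 4 8 5 9 1 10 2 6 11 0 3 12 7

Derivation:
Char counts: '$':1, 'e':3, 'f':4, 'g':5
C (first-col start): C('$')=0, C('e')=1, C('f')=4, C('g')=8
L[0]='f': occ=0, LF[0]=C('f')+0=4+0=4
L[1]='g': occ=0, LF[1]=C('g')+0=8+0=8
L[2]='f': occ=1, LF[2]=C('f')+1=4+1=5
L[3]='g': occ=1, LF[3]=C('g')+1=8+1=9
L[4]='e': occ=0, LF[4]=C('e')+0=1+0=1
L[5]='g': occ=2, LF[5]=C('g')+2=8+2=10
L[6]='e': occ=1, LF[6]=C('e')+1=1+1=2
L[7]='f': occ=2, LF[7]=C('f')+2=4+2=6
L[8]='g': occ=3, LF[8]=C('g')+3=8+3=11
L[9]='$': occ=0, LF[9]=C('$')+0=0+0=0
L[10]='e': occ=2, LF[10]=C('e')+2=1+2=3
L[11]='g': occ=4, LF[11]=C('g')+4=8+4=12
L[12]='f': occ=3, LF[12]=C('f')+3=4+3=7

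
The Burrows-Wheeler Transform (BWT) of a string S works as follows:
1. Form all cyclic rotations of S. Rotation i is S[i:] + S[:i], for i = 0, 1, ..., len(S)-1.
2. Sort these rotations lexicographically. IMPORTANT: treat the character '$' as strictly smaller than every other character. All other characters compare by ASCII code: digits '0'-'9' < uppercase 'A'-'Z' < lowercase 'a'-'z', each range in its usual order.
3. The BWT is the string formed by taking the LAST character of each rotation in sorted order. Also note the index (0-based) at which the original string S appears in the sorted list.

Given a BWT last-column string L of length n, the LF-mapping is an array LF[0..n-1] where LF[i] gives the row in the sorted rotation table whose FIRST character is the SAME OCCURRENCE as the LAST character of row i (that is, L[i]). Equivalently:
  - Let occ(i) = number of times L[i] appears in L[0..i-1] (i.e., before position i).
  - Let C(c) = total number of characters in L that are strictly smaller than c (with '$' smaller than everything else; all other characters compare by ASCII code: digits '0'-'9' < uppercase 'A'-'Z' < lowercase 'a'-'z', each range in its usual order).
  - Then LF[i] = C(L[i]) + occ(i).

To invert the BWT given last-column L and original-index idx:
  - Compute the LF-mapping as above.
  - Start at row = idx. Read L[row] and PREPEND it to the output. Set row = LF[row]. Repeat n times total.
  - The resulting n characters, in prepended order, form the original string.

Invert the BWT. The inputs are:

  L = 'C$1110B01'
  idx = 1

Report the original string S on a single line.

Answer: 01110B1C$

Derivation:
LF mapping: 8 0 3 4 5 1 7 2 6
Walk LF starting at row 1, prepending L[row]:
  step 1: row=1, L[1]='$', prepend. Next row=LF[1]=0
  step 2: row=0, L[0]='C', prepend. Next row=LF[0]=8
  step 3: row=8, L[8]='1', prepend. Next row=LF[8]=6
  step 4: row=6, L[6]='B', prepend. Next row=LF[6]=7
  step 5: row=7, L[7]='0', prepend. Next row=LF[7]=2
  step 6: row=2, L[2]='1', prepend. Next row=LF[2]=3
  step 7: row=3, L[3]='1', prepend. Next row=LF[3]=4
  step 8: row=4, L[4]='1', prepend. Next row=LF[4]=5
  step 9: row=5, L[5]='0', prepend. Next row=LF[5]=1
Reversed output: 01110B1C$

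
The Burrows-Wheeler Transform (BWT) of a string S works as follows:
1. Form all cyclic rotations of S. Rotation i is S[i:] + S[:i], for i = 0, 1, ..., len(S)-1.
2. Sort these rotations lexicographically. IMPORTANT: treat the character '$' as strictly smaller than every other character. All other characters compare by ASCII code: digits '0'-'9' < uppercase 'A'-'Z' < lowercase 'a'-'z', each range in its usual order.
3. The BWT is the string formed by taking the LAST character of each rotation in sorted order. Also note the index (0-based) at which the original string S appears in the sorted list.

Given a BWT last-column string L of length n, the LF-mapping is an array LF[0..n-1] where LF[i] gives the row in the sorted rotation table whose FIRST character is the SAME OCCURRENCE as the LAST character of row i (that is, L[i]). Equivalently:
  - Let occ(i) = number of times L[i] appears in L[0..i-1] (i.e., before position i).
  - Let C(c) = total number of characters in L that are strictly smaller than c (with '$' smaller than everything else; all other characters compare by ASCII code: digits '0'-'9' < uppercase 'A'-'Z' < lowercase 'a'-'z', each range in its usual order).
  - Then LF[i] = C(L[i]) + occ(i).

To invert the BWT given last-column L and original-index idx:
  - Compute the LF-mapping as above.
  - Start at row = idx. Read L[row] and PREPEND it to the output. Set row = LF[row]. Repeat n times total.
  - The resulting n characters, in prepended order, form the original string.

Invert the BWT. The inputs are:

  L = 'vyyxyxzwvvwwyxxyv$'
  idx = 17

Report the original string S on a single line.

LF mapping: 1 12 13 8 14 9 17 5 2 3 6 7 15 10 11 16 4 0
Walk LF starting at row 17, prepending L[row]:
  step 1: row=17, L[17]='$', prepend. Next row=LF[17]=0
  step 2: row=0, L[0]='v', prepend. Next row=LF[0]=1
  step 3: row=1, L[1]='y', prepend. Next row=LF[1]=12
  step 4: row=12, L[12]='y', prepend. Next row=LF[12]=15
  step 5: row=15, L[15]='y', prepend. Next row=LF[15]=16
  step 6: row=16, L[16]='v', prepend. Next row=LF[16]=4
  step 7: row=4, L[4]='y', prepend. Next row=LF[4]=14
  step 8: row=14, L[14]='x', prepend. Next row=LF[14]=11
  step 9: row=11, L[11]='w', prepend. Next row=LF[11]=7
  step 10: row=7, L[7]='w', prepend. Next row=LF[7]=5
  step 11: row=5, L[5]='x', prepend. Next row=LF[5]=9
  step 12: row=9, L[9]='v', prepend. Next row=LF[9]=3
  step 13: row=3, L[3]='x', prepend. Next row=LF[3]=8
  step 14: row=8, L[8]='v', prepend. Next row=LF[8]=2
  step 15: row=2, L[2]='y', prepend. Next row=LF[2]=13
  step 16: row=13, L[13]='x', prepend. Next row=LF[13]=10
  step 17: row=10, L[10]='w', prepend. Next row=LF[10]=6
  step 18: row=6, L[6]='z', prepend. Next row=LF[6]=17
Reversed output: zwxyvxvxwwxyvyyyv$

Answer: zwxyvxvxwwxyvyyyv$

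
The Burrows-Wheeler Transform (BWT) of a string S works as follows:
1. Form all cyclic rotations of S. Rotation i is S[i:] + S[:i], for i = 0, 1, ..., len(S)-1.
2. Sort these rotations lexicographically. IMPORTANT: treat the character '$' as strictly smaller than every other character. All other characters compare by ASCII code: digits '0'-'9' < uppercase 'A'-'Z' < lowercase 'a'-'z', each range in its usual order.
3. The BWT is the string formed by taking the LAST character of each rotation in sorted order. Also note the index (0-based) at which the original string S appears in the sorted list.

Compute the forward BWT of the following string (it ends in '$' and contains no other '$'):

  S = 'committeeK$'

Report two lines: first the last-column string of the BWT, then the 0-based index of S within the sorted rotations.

Answer: Ke$etmmocti
2

Derivation:
All 11 rotations (rotation i = S[i:]+S[:i]):
  rot[0] = committeeK$
  rot[1] = ommitteeK$c
  rot[2] = mmitteeK$co
  rot[3] = mitteeK$com
  rot[4] = itteeK$comm
  rot[5] = tteeK$commi
  rot[6] = teeK$commit
  rot[7] = eeK$committ
  rot[8] = eK$committe
  rot[9] = K$committee
  rot[10] = $committeeK
Sorted (with $ < everything):
  sorted[0] = $committeeK  (last char: 'K')
  sorted[1] = K$committee  (last char: 'e')
  sorted[2] = committeeK$  (last char: '$')
  sorted[3] = eK$committe  (last char: 'e')
  sorted[4] = eeK$committ  (last char: 't')
  sorted[5] = itteeK$comm  (last char: 'm')
  sorted[6] = mitteeK$com  (last char: 'm')
  sorted[7] = mmitteeK$co  (last char: 'o')
  sorted[8] = ommitteeK$c  (last char: 'c')
  sorted[9] = teeK$commit  (last char: 't')
  sorted[10] = tteeK$commi  (last char: 'i')
Last column: Ke$etmmocti
Original string S is at sorted index 2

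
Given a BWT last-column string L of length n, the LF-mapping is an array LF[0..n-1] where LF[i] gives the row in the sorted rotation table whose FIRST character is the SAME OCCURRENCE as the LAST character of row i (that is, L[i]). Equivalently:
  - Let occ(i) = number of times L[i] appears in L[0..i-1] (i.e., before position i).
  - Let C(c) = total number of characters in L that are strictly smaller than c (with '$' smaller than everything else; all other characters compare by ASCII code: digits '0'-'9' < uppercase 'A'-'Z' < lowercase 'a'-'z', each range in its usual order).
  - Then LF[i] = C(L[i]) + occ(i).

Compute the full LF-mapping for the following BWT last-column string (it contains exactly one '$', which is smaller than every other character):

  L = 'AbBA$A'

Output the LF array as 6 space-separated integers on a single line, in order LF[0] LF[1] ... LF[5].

Answer: 1 5 4 2 0 3

Derivation:
Char counts: '$':1, 'A':3, 'B':1, 'b':1
C (first-col start): C('$')=0, C('A')=1, C('B')=4, C('b')=5
L[0]='A': occ=0, LF[0]=C('A')+0=1+0=1
L[1]='b': occ=0, LF[1]=C('b')+0=5+0=5
L[2]='B': occ=0, LF[2]=C('B')+0=4+0=4
L[3]='A': occ=1, LF[3]=C('A')+1=1+1=2
L[4]='$': occ=0, LF[4]=C('$')+0=0+0=0
L[5]='A': occ=2, LF[5]=C('A')+2=1+2=3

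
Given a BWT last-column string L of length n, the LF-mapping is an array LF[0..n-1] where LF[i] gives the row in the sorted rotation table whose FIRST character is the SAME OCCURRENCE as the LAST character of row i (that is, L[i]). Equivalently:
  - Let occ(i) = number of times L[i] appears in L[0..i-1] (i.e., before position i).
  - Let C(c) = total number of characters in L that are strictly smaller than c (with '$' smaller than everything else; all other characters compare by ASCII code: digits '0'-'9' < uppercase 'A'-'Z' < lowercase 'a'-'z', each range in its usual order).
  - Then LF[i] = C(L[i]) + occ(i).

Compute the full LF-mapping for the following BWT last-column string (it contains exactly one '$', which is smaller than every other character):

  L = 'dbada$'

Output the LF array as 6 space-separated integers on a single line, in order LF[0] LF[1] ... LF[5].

Char counts: '$':1, 'a':2, 'b':1, 'd':2
C (first-col start): C('$')=0, C('a')=1, C('b')=3, C('d')=4
L[0]='d': occ=0, LF[0]=C('d')+0=4+0=4
L[1]='b': occ=0, LF[1]=C('b')+0=3+0=3
L[2]='a': occ=0, LF[2]=C('a')+0=1+0=1
L[3]='d': occ=1, LF[3]=C('d')+1=4+1=5
L[4]='a': occ=1, LF[4]=C('a')+1=1+1=2
L[5]='$': occ=0, LF[5]=C('$')+0=0+0=0

Answer: 4 3 1 5 2 0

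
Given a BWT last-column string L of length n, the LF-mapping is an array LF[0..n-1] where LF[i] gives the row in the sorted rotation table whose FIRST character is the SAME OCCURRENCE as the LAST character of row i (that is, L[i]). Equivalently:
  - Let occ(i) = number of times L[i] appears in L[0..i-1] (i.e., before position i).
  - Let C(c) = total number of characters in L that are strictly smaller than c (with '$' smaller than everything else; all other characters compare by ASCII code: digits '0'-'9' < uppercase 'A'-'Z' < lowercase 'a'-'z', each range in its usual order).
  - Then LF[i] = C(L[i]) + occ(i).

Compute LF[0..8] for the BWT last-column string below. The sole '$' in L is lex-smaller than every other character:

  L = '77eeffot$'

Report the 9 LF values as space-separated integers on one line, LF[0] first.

Answer: 1 2 3 4 5 6 7 8 0

Derivation:
Char counts: '$':1, '7':2, 'e':2, 'f':2, 'o':1, 't':1
C (first-col start): C('$')=0, C('7')=1, C('e')=3, C('f')=5, C('o')=7, C('t')=8
L[0]='7': occ=0, LF[0]=C('7')+0=1+0=1
L[1]='7': occ=1, LF[1]=C('7')+1=1+1=2
L[2]='e': occ=0, LF[2]=C('e')+0=3+0=3
L[3]='e': occ=1, LF[3]=C('e')+1=3+1=4
L[4]='f': occ=0, LF[4]=C('f')+0=5+0=5
L[5]='f': occ=1, LF[5]=C('f')+1=5+1=6
L[6]='o': occ=0, LF[6]=C('o')+0=7+0=7
L[7]='t': occ=0, LF[7]=C('t')+0=8+0=8
L[8]='$': occ=0, LF[8]=C('$')+0=0+0=0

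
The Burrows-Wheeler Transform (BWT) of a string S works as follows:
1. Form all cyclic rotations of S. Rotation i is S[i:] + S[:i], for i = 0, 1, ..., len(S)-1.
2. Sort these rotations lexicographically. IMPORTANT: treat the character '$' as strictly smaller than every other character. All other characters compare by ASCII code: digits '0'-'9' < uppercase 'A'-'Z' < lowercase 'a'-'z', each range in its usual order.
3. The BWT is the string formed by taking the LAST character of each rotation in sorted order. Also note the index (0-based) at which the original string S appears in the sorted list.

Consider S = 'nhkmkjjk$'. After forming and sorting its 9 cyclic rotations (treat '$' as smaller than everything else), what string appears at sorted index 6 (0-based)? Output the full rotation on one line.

Answer: kmkjjk$nh

Derivation:
All 9 rotations (rotation i = S[i:]+S[:i]):
  rot[0] = nhkmkjjk$
  rot[1] = hkmkjjk$n
  rot[2] = kmkjjk$nh
  rot[3] = mkjjk$nhk
  rot[4] = kjjk$nhkm
  rot[5] = jjk$nhkmk
  rot[6] = jk$nhkmkj
  rot[7] = k$nhkmkjj
  rot[8] = $nhkmkjjk
Sorted (with $ < everything):
  sorted[0] = $nhkmkjjk
  sorted[1] = hkmkjjk$n
  sorted[2] = jjk$nhkmk
  sorted[3] = jk$nhkmkj
  sorted[4] = k$nhkmkjj
  sorted[5] = kjjk$nhkm
  sorted[6] = kmkjjk$nh
  sorted[7] = mkjjk$nhk
  sorted[8] = nhkmkjjk$
sorted[6] = kmkjjk$nh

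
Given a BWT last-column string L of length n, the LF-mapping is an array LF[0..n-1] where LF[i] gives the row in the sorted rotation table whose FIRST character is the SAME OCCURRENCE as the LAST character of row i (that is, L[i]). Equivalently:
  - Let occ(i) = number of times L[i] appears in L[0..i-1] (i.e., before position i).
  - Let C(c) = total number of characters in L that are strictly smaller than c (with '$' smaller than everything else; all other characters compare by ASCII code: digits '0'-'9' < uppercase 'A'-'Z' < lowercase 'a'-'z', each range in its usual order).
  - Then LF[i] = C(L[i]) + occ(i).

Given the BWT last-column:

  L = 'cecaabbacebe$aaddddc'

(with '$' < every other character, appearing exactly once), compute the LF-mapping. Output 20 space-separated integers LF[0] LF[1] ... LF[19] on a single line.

Answer: 9 17 10 1 2 6 7 3 11 18 8 19 0 4 5 13 14 15 16 12

Derivation:
Char counts: '$':1, 'a':5, 'b':3, 'c':4, 'd':4, 'e':3
C (first-col start): C('$')=0, C('a')=1, C('b')=6, C('c')=9, C('d')=13, C('e')=17
L[0]='c': occ=0, LF[0]=C('c')+0=9+0=9
L[1]='e': occ=0, LF[1]=C('e')+0=17+0=17
L[2]='c': occ=1, LF[2]=C('c')+1=9+1=10
L[3]='a': occ=0, LF[3]=C('a')+0=1+0=1
L[4]='a': occ=1, LF[4]=C('a')+1=1+1=2
L[5]='b': occ=0, LF[5]=C('b')+0=6+0=6
L[6]='b': occ=1, LF[6]=C('b')+1=6+1=7
L[7]='a': occ=2, LF[7]=C('a')+2=1+2=3
L[8]='c': occ=2, LF[8]=C('c')+2=9+2=11
L[9]='e': occ=1, LF[9]=C('e')+1=17+1=18
L[10]='b': occ=2, LF[10]=C('b')+2=6+2=8
L[11]='e': occ=2, LF[11]=C('e')+2=17+2=19
L[12]='$': occ=0, LF[12]=C('$')+0=0+0=0
L[13]='a': occ=3, LF[13]=C('a')+3=1+3=4
L[14]='a': occ=4, LF[14]=C('a')+4=1+4=5
L[15]='d': occ=0, LF[15]=C('d')+0=13+0=13
L[16]='d': occ=1, LF[16]=C('d')+1=13+1=14
L[17]='d': occ=2, LF[17]=C('d')+2=13+2=15
L[18]='d': occ=3, LF[18]=C('d')+3=13+3=16
L[19]='c': occ=3, LF[19]=C('c')+3=9+3=12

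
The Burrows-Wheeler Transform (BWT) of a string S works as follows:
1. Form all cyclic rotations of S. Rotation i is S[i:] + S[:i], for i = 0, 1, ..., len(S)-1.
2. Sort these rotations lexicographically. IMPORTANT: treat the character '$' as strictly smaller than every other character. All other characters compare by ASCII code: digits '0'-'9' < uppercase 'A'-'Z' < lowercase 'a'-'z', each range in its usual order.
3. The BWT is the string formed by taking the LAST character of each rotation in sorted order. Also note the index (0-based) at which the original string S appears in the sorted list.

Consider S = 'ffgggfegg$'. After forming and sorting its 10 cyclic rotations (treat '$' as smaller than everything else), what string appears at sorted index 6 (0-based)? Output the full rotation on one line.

All 10 rotations (rotation i = S[i:]+S[:i]):
  rot[0] = ffgggfegg$
  rot[1] = fgggfegg$f
  rot[2] = gggfegg$ff
  rot[3] = ggfegg$ffg
  rot[4] = gfegg$ffgg
  rot[5] = fegg$ffggg
  rot[6] = egg$ffgggf
  rot[7] = gg$ffgggfe
  rot[8] = g$ffgggfeg
  rot[9] = $ffgggfegg
Sorted (with $ < everything):
  sorted[0] = $ffgggfegg
  sorted[1] = egg$ffgggf
  sorted[2] = fegg$ffggg
  sorted[3] = ffgggfegg$
  sorted[4] = fgggfegg$f
  sorted[5] = g$ffgggfeg
  sorted[6] = gfegg$ffgg
  sorted[7] = gg$ffgggfe
  sorted[8] = ggfegg$ffg
  sorted[9] = gggfegg$ff
sorted[6] = gfegg$ffgg

Answer: gfegg$ffgg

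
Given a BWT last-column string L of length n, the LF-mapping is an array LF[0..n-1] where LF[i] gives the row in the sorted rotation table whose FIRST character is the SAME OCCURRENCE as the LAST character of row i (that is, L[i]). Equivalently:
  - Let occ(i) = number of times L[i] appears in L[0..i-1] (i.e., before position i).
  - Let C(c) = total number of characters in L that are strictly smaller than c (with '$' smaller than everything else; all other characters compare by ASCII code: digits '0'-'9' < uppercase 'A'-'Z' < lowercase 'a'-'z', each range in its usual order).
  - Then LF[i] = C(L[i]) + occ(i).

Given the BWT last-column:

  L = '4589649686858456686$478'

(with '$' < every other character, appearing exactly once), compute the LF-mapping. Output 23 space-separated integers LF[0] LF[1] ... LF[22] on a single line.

Char counts: '$':1, '4':4, '5':3, '6':6, '7':1, '8':6, '9':2
C (first-col start): C('$')=0, C('4')=1, C('5')=5, C('6')=8, C('7')=14, C('8')=15, C('9')=21
L[0]='4': occ=0, LF[0]=C('4')+0=1+0=1
L[1]='5': occ=0, LF[1]=C('5')+0=5+0=5
L[2]='8': occ=0, LF[2]=C('8')+0=15+0=15
L[3]='9': occ=0, LF[3]=C('9')+0=21+0=21
L[4]='6': occ=0, LF[4]=C('6')+0=8+0=8
L[5]='4': occ=1, LF[5]=C('4')+1=1+1=2
L[6]='9': occ=1, LF[6]=C('9')+1=21+1=22
L[7]='6': occ=1, LF[7]=C('6')+1=8+1=9
L[8]='8': occ=1, LF[8]=C('8')+1=15+1=16
L[9]='6': occ=2, LF[9]=C('6')+2=8+2=10
L[10]='8': occ=2, LF[10]=C('8')+2=15+2=17
L[11]='5': occ=1, LF[11]=C('5')+1=5+1=6
L[12]='8': occ=3, LF[12]=C('8')+3=15+3=18
L[13]='4': occ=2, LF[13]=C('4')+2=1+2=3
L[14]='5': occ=2, LF[14]=C('5')+2=5+2=7
L[15]='6': occ=3, LF[15]=C('6')+3=8+3=11
L[16]='6': occ=4, LF[16]=C('6')+4=8+4=12
L[17]='8': occ=4, LF[17]=C('8')+4=15+4=19
L[18]='6': occ=5, LF[18]=C('6')+5=8+5=13
L[19]='$': occ=0, LF[19]=C('$')+0=0+0=0
L[20]='4': occ=3, LF[20]=C('4')+3=1+3=4
L[21]='7': occ=0, LF[21]=C('7')+0=14+0=14
L[22]='8': occ=5, LF[22]=C('8')+5=15+5=20

Answer: 1 5 15 21 8 2 22 9 16 10 17 6 18 3 7 11 12 19 13 0 4 14 20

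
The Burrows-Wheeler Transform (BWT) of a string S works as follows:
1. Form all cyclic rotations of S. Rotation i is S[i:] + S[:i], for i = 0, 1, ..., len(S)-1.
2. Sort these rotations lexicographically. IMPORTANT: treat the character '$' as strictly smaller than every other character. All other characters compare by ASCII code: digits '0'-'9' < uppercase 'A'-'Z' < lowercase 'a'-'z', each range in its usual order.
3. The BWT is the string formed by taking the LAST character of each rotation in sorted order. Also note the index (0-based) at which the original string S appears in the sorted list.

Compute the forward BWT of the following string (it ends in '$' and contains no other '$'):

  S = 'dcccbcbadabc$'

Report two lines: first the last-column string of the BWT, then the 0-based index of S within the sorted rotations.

Answer: cdbcacbbccda$
12

Derivation:
All 13 rotations (rotation i = S[i:]+S[:i]):
  rot[0] = dcccbcbadabc$
  rot[1] = cccbcbadabc$d
  rot[2] = ccbcbadabc$dc
  rot[3] = cbcbadabc$dcc
  rot[4] = bcbadabc$dccc
  rot[5] = cbadabc$dcccb
  rot[6] = badabc$dcccbc
  rot[7] = adabc$dcccbcb
  rot[8] = dabc$dcccbcba
  rot[9] = abc$dcccbcbad
  rot[10] = bc$dcccbcbada
  rot[11] = c$dcccbcbadab
  rot[12] = $dcccbcbadabc
Sorted (with $ < everything):
  sorted[0] = $dcccbcbadabc  (last char: 'c')
  sorted[1] = abc$dcccbcbad  (last char: 'd')
  sorted[2] = adabc$dcccbcb  (last char: 'b')
  sorted[3] = badabc$dcccbc  (last char: 'c')
  sorted[4] = bc$dcccbcbada  (last char: 'a')
  sorted[5] = bcbadabc$dccc  (last char: 'c')
  sorted[6] = c$dcccbcbadab  (last char: 'b')
  sorted[7] = cbadabc$dcccb  (last char: 'b')
  sorted[8] = cbcbadabc$dcc  (last char: 'c')
  sorted[9] = ccbcbadabc$dc  (last char: 'c')
  sorted[10] = cccbcbadabc$d  (last char: 'd')
  sorted[11] = dabc$dcccbcba  (last char: 'a')
  sorted[12] = dcccbcbadabc$  (last char: '$')
Last column: cdbcacbbccda$
Original string S is at sorted index 12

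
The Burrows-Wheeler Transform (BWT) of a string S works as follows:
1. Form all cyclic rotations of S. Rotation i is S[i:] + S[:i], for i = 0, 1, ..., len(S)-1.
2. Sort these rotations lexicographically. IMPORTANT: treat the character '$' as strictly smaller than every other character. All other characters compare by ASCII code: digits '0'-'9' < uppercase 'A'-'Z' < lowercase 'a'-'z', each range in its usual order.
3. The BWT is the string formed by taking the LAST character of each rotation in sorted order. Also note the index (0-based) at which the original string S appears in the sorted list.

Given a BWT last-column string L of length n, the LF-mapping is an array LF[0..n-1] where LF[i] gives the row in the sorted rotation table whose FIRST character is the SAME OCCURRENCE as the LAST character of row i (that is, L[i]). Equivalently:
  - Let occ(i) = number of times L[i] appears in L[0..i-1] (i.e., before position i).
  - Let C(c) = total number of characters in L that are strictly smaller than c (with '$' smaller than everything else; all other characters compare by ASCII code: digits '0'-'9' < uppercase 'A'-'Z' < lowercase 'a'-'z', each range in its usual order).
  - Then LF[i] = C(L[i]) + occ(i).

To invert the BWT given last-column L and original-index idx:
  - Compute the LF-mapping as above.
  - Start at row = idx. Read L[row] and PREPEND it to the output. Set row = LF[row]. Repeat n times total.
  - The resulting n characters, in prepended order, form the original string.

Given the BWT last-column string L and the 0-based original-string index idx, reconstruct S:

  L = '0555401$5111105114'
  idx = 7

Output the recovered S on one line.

Answer: 14111514550115050$

Derivation:
LF mapping: 1 13 14 15 11 2 4 0 16 5 6 7 8 3 17 9 10 12
Walk LF starting at row 7, prepending L[row]:
  step 1: row=7, L[7]='$', prepend. Next row=LF[7]=0
  step 2: row=0, L[0]='0', prepend. Next row=LF[0]=1
  step 3: row=1, L[1]='5', prepend. Next row=LF[1]=13
  step 4: row=13, L[13]='0', prepend. Next row=LF[13]=3
  step 5: row=3, L[3]='5', prepend. Next row=LF[3]=15
  step 6: row=15, L[15]='1', prepend. Next row=LF[15]=9
  step 7: row=9, L[9]='1', prepend. Next row=LF[9]=5
  step 8: row=5, L[5]='0', prepend. Next row=LF[5]=2
  step 9: row=2, L[2]='5', prepend. Next row=LF[2]=14
  step 10: row=14, L[14]='5', prepend. Next row=LF[14]=17
  step 11: row=17, L[17]='4', prepend. Next row=LF[17]=12
  step 12: row=12, L[12]='1', prepend. Next row=LF[12]=8
  step 13: row=8, L[8]='5', prepend. Next row=LF[8]=16
  step 14: row=16, L[16]='1', prepend. Next row=LF[16]=10
  step 15: row=10, L[10]='1', prepend. Next row=LF[10]=6
  step 16: row=6, L[6]='1', prepend. Next row=LF[6]=4
  step 17: row=4, L[4]='4', prepend. Next row=LF[4]=11
  step 18: row=11, L[11]='1', prepend. Next row=LF[11]=7
Reversed output: 14111514550115050$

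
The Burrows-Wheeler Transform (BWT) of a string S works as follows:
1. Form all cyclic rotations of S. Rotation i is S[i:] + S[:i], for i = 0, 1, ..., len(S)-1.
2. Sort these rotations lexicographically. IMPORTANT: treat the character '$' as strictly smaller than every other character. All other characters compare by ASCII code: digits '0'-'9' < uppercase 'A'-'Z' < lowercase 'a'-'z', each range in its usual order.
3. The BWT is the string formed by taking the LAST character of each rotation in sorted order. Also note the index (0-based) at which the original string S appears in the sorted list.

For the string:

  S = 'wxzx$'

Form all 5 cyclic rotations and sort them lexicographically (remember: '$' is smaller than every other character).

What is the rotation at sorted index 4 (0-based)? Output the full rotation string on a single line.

All 5 rotations (rotation i = S[i:]+S[:i]):
  rot[0] = wxzx$
  rot[1] = xzx$w
  rot[2] = zx$wx
  rot[3] = x$wxz
  rot[4] = $wxzx
Sorted (with $ < everything):
  sorted[0] = $wxzx
  sorted[1] = wxzx$
  sorted[2] = x$wxz
  sorted[3] = xzx$w
  sorted[4] = zx$wx
sorted[4] = zx$wx

Answer: zx$wx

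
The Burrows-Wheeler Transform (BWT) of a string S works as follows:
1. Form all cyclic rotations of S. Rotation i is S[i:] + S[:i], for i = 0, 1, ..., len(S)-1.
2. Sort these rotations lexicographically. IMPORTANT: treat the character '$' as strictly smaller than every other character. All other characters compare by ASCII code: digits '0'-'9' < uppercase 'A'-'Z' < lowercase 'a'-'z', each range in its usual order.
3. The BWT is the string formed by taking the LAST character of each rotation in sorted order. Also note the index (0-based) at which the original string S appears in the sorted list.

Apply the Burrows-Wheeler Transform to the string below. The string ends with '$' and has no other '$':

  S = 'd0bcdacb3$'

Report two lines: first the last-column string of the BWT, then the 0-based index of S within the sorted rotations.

Answer: 3dbdc0ab$c
8

Derivation:
All 10 rotations (rotation i = S[i:]+S[:i]):
  rot[0] = d0bcdacb3$
  rot[1] = 0bcdacb3$d
  rot[2] = bcdacb3$d0
  rot[3] = cdacb3$d0b
  rot[4] = dacb3$d0bc
  rot[5] = acb3$d0bcd
  rot[6] = cb3$d0bcda
  rot[7] = b3$d0bcdac
  rot[8] = 3$d0bcdacb
  rot[9] = $d0bcdacb3
Sorted (with $ < everything):
  sorted[0] = $d0bcdacb3  (last char: '3')
  sorted[1] = 0bcdacb3$d  (last char: 'd')
  sorted[2] = 3$d0bcdacb  (last char: 'b')
  sorted[3] = acb3$d0bcd  (last char: 'd')
  sorted[4] = b3$d0bcdac  (last char: 'c')
  sorted[5] = bcdacb3$d0  (last char: '0')
  sorted[6] = cb3$d0bcda  (last char: 'a')
  sorted[7] = cdacb3$d0b  (last char: 'b')
  sorted[8] = d0bcdacb3$  (last char: '$')
  sorted[9] = dacb3$d0bc  (last char: 'c')
Last column: 3dbdc0ab$c
Original string S is at sorted index 8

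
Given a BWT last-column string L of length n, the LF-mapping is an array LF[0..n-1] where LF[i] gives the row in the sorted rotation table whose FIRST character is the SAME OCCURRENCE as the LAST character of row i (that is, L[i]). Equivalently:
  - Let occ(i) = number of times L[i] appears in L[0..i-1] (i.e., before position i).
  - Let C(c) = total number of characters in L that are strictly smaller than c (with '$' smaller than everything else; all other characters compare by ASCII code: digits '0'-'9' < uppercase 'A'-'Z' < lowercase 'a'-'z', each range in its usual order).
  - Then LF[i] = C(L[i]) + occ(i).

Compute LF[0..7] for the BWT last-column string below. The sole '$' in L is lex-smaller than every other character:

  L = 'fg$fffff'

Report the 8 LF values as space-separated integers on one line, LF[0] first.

Char counts: '$':1, 'f':6, 'g':1
C (first-col start): C('$')=0, C('f')=1, C('g')=7
L[0]='f': occ=0, LF[0]=C('f')+0=1+0=1
L[1]='g': occ=0, LF[1]=C('g')+0=7+0=7
L[2]='$': occ=0, LF[2]=C('$')+0=0+0=0
L[3]='f': occ=1, LF[3]=C('f')+1=1+1=2
L[4]='f': occ=2, LF[4]=C('f')+2=1+2=3
L[5]='f': occ=3, LF[5]=C('f')+3=1+3=4
L[6]='f': occ=4, LF[6]=C('f')+4=1+4=5
L[7]='f': occ=5, LF[7]=C('f')+5=1+5=6

Answer: 1 7 0 2 3 4 5 6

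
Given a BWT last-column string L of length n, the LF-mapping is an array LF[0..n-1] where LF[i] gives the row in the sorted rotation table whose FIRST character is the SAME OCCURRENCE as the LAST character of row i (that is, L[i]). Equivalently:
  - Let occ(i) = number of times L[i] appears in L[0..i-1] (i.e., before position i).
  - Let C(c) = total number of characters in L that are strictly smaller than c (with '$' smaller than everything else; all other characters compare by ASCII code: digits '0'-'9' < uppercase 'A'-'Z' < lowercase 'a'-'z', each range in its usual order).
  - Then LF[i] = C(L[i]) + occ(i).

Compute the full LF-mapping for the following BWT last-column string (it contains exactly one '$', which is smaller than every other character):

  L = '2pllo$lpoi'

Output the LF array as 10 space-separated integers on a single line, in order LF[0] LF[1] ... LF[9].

Answer: 1 8 3 4 6 0 5 9 7 2

Derivation:
Char counts: '$':1, '2':1, 'i':1, 'l':3, 'o':2, 'p':2
C (first-col start): C('$')=0, C('2')=1, C('i')=2, C('l')=3, C('o')=6, C('p')=8
L[0]='2': occ=0, LF[0]=C('2')+0=1+0=1
L[1]='p': occ=0, LF[1]=C('p')+0=8+0=8
L[2]='l': occ=0, LF[2]=C('l')+0=3+0=3
L[3]='l': occ=1, LF[3]=C('l')+1=3+1=4
L[4]='o': occ=0, LF[4]=C('o')+0=6+0=6
L[5]='$': occ=0, LF[5]=C('$')+0=0+0=0
L[6]='l': occ=2, LF[6]=C('l')+2=3+2=5
L[7]='p': occ=1, LF[7]=C('p')+1=8+1=9
L[8]='o': occ=1, LF[8]=C('o')+1=6+1=7
L[9]='i': occ=0, LF[9]=C('i')+0=2+0=2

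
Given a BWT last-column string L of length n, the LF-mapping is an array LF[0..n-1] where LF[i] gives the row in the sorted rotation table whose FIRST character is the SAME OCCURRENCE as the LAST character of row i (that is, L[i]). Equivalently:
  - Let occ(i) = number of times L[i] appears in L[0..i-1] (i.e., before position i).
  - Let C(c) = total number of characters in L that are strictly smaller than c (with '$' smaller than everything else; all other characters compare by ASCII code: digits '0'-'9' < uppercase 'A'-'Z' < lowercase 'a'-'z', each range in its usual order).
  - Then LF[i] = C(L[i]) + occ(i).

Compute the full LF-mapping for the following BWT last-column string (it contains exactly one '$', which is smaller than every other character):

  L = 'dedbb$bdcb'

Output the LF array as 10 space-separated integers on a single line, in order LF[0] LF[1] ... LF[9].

Answer: 6 9 7 1 2 0 3 8 5 4

Derivation:
Char counts: '$':1, 'b':4, 'c':1, 'd':3, 'e':1
C (first-col start): C('$')=0, C('b')=1, C('c')=5, C('d')=6, C('e')=9
L[0]='d': occ=0, LF[0]=C('d')+0=6+0=6
L[1]='e': occ=0, LF[1]=C('e')+0=9+0=9
L[2]='d': occ=1, LF[2]=C('d')+1=6+1=7
L[3]='b': occ=0, LF[3]=C('b')+0=1+0=1
L[4]='b': occ=1, LF[4]=C('b')+1=1+1=2
L[5]='$': occ=0, LF[5]=C('$')+0=0+0=0
L[6]='b': occ=2, LF[6]=C('b')+2=1+2=3
L[7]='d': occ=2, LF[7]=C('d')+2=6+2=8
L[8]='c': occ=0, LF[8]=C('c')+0=5+0=5
L[9]='b': occ=3, LF[9]=C('b')+3=1+3=4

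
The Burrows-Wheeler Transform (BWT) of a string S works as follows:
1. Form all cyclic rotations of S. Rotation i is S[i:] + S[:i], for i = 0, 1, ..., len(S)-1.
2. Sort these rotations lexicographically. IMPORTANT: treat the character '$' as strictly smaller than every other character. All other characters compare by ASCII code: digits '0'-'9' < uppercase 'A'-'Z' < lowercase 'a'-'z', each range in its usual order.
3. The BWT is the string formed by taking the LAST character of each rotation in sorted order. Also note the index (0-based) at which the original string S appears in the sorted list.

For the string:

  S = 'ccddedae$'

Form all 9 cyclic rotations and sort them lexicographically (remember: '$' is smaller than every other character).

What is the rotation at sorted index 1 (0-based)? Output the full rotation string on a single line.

Answer: ae$ccdded

Derivation:
All 9 rotations (rotation i = S[i:]+S[:i]):
  rot[0] = ccddedae$
  rot[1] = cddedae$c
  rot[2] = ddedae$cc
  rot[3] = dedae$ccd
  rot[4] = edae$ccdd
  rot[5] = dae$ccdde
  rot[6] = ae$ccdded
  rot[7] = e$ccddeda
  rot[8] = $ccddedae
Sorted (with $ < everything):
  sorted[0] = $ccddedae
  sorted[1] = ae$ccdded
  sorted[2] = ccddedae$
  sorted[3] = cddedae$c
  sorted[4] = dae$ccdde
  sorted[5] = ddedae$cc
  sorted[6] = dedae$ccd
  sorted[7] = e$ccddeda
  sorted[8] = edae$ccdd
sorted[1] = ae$ccdded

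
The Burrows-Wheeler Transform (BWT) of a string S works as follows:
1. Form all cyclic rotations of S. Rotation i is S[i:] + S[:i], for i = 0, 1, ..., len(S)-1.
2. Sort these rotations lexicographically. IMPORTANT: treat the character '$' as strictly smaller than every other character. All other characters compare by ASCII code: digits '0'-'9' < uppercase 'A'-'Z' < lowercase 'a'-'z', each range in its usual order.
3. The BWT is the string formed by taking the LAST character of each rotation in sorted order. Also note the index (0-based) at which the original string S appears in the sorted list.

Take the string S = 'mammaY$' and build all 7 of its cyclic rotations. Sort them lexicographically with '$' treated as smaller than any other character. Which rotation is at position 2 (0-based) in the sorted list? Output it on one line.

All 7 rotations (rotation i = S[i:]+S[:i]):
  rot[0] = mammaY$
  rot[1] = ammaY$m
  rot[2] = mmaY$ma
  rot[3] = maY$mam
  rot[4] = aY$mamm
  rot[5] = Y$mamma
  rot[6] = $mammaY
Sorted (with $ < everything):
  sorted[0] = $mammaY
  sorted[1] = Y$mamma
  sorted[2] = aY$mamm
  sorted[3] = ammaY$m
  sorted[4] = maY$mam
  sorted[5] = mammaY$
  sorted[6] = mmaY$ma
sorted[2] = aY$mamm

Answer: aY$mamm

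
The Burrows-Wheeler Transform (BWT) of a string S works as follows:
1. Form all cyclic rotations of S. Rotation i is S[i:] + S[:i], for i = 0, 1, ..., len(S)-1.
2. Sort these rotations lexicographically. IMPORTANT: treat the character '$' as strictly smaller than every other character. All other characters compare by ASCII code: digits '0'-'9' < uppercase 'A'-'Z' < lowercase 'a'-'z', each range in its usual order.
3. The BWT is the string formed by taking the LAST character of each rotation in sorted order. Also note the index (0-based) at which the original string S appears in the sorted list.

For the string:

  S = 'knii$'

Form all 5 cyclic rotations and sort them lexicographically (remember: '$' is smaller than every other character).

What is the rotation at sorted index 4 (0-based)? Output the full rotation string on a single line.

All 5 rotations (rotation i = S[i:]+S[:i]):
  rot[0] = knii$
  rot[1] = nii$k
  rot[2] = ii$kn
  rot[3] = i$kni
  rot[4] = $knii
Sorted (with $ < everything):
  sorted[0] = $knii
  sorted[1] = i$kni
  sorted[2] = ii$kn
  sorted[3] = knii$
  sorted[4] = nii$k
sorted[4] = nii$k

Answer: nii$k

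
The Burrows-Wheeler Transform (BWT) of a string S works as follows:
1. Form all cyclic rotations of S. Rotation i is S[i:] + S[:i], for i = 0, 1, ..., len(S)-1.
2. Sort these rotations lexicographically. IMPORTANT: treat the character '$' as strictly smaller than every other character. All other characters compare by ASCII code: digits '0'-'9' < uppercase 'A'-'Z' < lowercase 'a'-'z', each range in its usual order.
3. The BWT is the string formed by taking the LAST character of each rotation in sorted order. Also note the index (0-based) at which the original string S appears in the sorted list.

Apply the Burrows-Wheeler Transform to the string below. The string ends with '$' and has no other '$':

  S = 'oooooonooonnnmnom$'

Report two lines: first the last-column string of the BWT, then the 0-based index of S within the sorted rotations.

Answer: monnnomonoooonooo$
17

Derivation:
All 18 rotations (rotation i = S[i:]+S[:i]):
  rot[0] = oooooonooonnnmnom$
  rot[1] = ooooonooonnnmnom$o
  rot[2] = oooonooonnnmnom$oo
  rot[3] = ooonooonnnmnom$ooo
  rot[4] = oonooonnnmnom$oooo
  rot[5] = onooonnnmnom$ooooo
  rot[6] = nooonnnmnom$oooooo
  rot[7] = ooonnnmnom$oooooon
  rot[8] = oonnnmnom$oooooono
  rot[9] = onnnmnom$oooooonoo
  rot[10] = nnnmnom$oooooonooo
  rot[11] = nnmnom$oooooonooon
  rot[12] = nmnom$oooooonooonn
  rot[13] = mnom$oooooonooonnn
  rot[14] = nom$oooooonooonnnm
  rot[15] = om$oooooonooonnnmn
  rot[16] = m$oooooonooonnnmno
  rot[17] = $oooooonooonnnmnom
Sorted (with $ < everything):
  sorted[0] = $oooooonooonnnmnom  (last char: 'm')
  sorted[1] = m$oooooonooonnnmno  (last char: 'o')
  sorted[2] = mnom$oooooonooonnn  (last char: 'n')
  sorted[3] = nmnom$oooooonooonn  (last char: 'n')
  sorted[4] = nnmnom$oooooonooon  (last char: 'n')
  sorted[5] = nnnmnom$oooooonooo  (last char: 'o')
  sorted[6] = nom$oooooonooonnnm  (last char: 'm')
  sorted[7] = nooonnnmnom$oooooo  (last char: 'o')
  sorted[8] = om$oooooonooonnnmn  (last char: 'n')
  sorted[9] = onnnmnom$oooooonoo  (last char: 'o')
  sorted[10] = onooonnnmnom$ooooo  (last char: 'o')
  sorted[11] = oonnnmnom$oooooono  (last char: 'o')
  sorted[12] = oonooonnnmnom$oooo  (last char: 'o')
  sorted[13] = ooonnnmnom$oooooon  (last char: 'n')
  sorted[14] = ooonooonnnmnom$ooo  (last char: 'o')
  sorted[15] = oooonooonnnmnom$oo  (last char: 'o')
  sorted[16] = ooooonooonnnmnom$o  (last char: 'o')
  sorted[17] = oooooonooonnnmnom$  (last char: '$')
Last column: monnnomonoooonooo$
Original string S is at sorted index 17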